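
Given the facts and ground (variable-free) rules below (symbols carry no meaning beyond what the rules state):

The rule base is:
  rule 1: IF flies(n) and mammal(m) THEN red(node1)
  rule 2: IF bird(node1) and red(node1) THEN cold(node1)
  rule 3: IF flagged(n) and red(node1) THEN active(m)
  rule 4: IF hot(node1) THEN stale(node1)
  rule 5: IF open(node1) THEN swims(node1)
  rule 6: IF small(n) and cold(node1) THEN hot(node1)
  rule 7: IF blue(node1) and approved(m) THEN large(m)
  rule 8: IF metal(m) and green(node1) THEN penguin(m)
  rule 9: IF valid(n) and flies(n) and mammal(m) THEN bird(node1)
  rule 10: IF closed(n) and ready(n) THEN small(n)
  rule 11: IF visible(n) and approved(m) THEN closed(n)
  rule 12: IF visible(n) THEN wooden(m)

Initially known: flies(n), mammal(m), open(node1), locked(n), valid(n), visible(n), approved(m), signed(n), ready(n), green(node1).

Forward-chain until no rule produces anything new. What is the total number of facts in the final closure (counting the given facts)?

Round 1 — rule 1, rule 5, rule 9, rule 11, rule 12, derive red(node1), swims(node1), bird(node1), closed(n), wooden(m).
Round 2 — rule 2, rule 10, derive cold(node1), small(n).
Round 3 — rule 6, derive hot(node1).
Round 4 — rule 4, derive stale(node1).
Closure: {approved(m), bird(node1), closed(n), cold(node1), flies(n), green(node1), hot(node1), locked(n), mammal(m), open(node1), ready(n), red(node1), signed(n), small(n), stale(node1), swims(node1), valid(n), visible(n), wooden(m)} — 19 facts.

19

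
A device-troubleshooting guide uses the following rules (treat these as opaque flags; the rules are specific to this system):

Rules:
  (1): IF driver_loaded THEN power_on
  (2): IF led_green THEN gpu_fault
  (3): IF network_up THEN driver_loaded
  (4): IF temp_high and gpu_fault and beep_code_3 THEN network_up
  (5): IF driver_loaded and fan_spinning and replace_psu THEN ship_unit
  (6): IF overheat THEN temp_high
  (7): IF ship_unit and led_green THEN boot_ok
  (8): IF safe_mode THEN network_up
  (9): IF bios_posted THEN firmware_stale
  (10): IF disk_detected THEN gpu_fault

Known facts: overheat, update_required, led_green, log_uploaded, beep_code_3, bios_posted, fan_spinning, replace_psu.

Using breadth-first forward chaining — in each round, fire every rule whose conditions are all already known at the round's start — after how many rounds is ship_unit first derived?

4

Round 1 fires (2), (6), (9), giving gpu_fault, temp_high, firmware_stale.
Round 2 fires (4), giving network_up.
Round 3 fires (3), giving driver_loaded.
Round 4 fires (1), (5), giving power_on, ship_unit.
ship_unit first appears in round 4.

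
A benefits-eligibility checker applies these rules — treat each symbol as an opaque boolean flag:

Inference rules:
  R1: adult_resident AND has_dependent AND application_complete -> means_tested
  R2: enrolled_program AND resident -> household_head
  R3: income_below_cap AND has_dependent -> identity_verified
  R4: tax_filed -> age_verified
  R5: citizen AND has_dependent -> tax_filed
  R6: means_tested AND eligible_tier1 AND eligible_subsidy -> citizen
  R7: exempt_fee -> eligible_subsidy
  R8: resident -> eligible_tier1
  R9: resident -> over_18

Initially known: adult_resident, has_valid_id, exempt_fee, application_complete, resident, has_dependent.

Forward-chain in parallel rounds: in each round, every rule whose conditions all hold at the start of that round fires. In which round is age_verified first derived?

Round 1: R1 [adult_resident AND has_dependent AND application_complete -> means_tested]; R7 [exempt_fee -> eligible_subsidy]; R8 [resident -> eligible_tier1]; R9 [resident -> over_18]. Adds means_tested, eligible_subsidy, eligible_tier1, over_18.
Round 2: R6 [means_tested AND eligible_tier1 AND eligible_subsidy -> citizen]. Adds citizen.
Round 3: R5 [citizen AND has_dependent -> tax_filed]. Adds tax_filed.
Round 4: R4 [tax_filed -> age_verified]. Adds age_verified.
age_verified first appears in round 4.

4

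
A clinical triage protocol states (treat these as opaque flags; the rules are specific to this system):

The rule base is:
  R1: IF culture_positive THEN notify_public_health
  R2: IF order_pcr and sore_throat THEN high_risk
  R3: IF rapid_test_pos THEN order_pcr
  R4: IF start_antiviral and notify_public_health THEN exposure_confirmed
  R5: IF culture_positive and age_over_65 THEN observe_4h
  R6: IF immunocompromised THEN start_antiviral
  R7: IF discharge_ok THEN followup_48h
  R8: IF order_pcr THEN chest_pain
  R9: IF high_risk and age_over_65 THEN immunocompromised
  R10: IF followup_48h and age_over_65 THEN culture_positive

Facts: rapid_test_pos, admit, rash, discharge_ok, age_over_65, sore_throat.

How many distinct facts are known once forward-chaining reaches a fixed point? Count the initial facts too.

16

Round 1: R3 [IF rapid_test_pos THEN order_pcr]; R7 [IF discharge_ok THEN followup_48h]. Adds order_pcr, followup_48h.
Round 2: R2 [IF order_pcr and sore_throat THEN high_risk]; R8 [IF order_pcr THEN chest_pain]; R10 [IF followup_48h and age_over_65 THEN culture_positive]. Adds high_risk, chest_pain, culture_positive.
Round 3: R1 [IF culture_positive THEN notify_public_health]; R5 [IF culture_positive and age_over_65 THEN observe_4h]; R9 [IF high_risk and age_over_65 THEN immunocompromised]. Adds notify_public_health, observe_4h, immunocompromised.
Round 4: R6 [IF immunocompromised THEN start_antiviral]. Adds start_antiviral.
Round 5: R4 [IF start_antiviral and notify_public_health THEN exposure_confirmed]. Adds exposure_confirmed.
Closure: {admit, age_over_65, chest_pain, culture_positive, discharge_ok, exposure_confirmed, followup_48h, high_risk, immunocompromised, notify_public_health, observe_4h, order_pcr, rapid_test_pos, rash, sore_throat, start_antiviral} — 16 facts.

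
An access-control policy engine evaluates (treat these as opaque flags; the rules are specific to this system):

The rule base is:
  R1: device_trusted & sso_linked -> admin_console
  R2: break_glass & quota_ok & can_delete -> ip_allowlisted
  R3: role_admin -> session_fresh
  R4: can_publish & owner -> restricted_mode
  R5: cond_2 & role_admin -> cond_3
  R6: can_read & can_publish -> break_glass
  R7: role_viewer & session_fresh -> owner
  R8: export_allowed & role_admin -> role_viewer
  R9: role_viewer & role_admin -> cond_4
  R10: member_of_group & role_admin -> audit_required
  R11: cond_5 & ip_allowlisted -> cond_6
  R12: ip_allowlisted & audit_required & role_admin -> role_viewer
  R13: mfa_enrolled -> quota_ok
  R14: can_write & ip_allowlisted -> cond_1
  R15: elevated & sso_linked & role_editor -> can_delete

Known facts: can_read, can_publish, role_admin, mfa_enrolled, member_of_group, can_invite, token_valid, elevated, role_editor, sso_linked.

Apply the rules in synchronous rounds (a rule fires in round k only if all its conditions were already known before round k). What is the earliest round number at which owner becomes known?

[1] R3 [role_admin -> session_fresh]; R6 [can_read & can_publish -> break_glass]; R10 [member_of_group & role_admin -> audit_required]; R13 [mfa_enrolled -> quota_ok]; R15 [elevated & sso_linked & role_editor -> can_delete]. ⇒ new: session_fresh, break_glass, audit_required, quota_ok, can_delete.
[2] R2 [break_glass & quota_ok & can_delete -> ip_allowlisted]. ⇒ new: ip_allowlisted.
[3] R12 [ip_allowlisted & audit_required & role_admin -> role_viewer]. ⇒ new: role_viewer.
[4] R7 [role_viewer & session_fresh -> owner]; R9 [role_viewer & role_admin -> cond_4]. ⇒ new: owner, cond_4.
owner first appears in round 4.

4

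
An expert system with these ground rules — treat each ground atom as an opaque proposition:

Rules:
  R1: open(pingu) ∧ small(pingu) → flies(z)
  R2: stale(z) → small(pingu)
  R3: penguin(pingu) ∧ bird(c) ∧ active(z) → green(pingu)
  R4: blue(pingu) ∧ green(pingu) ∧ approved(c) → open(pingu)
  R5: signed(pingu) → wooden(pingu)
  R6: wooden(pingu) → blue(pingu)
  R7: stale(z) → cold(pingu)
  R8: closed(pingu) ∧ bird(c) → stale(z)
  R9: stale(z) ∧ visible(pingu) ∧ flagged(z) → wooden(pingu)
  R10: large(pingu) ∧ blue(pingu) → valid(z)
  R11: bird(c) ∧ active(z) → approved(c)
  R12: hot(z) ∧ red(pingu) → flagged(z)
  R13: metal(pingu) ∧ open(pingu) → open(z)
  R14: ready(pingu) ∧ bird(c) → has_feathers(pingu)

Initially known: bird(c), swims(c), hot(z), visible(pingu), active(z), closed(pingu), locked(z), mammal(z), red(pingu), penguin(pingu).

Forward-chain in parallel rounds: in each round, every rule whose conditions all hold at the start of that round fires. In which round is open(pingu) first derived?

4

[1] R3 [penguin(pingu) ∧ bird(c) ∧ active(z) → green(pingu)]; R8 [closed(pingu) ∧ bird(c) → stale(z)]; R11 [bird(c) ∧ active(z) → approved(c)]; R12 [hot(z) ∧ red(pingu) → flagged(z)]. ⇒ new: green(pingu), stale(z), approved(c), flagged(z).
[2] R2 [stale(z) → small(pingu)]; R7 [stale(z) → cold(pingu)]; R9 [stale(z) ∧ visible(pingu) ∧ flagged(z) → wooden(pingu)]. ⇒ new: small(pingu), cold(pingu), wooden(pingu).
[3] R6 [wooden(pingu) → blue(pingu)]. ⇒ new: blue(pingu).
[4] R4 [blue(pingu) ∧ green(pingu) ∧ approved(c) → open(pingu)]. ⇒ new: open(pingu).
open(pingu) first appears in round 4.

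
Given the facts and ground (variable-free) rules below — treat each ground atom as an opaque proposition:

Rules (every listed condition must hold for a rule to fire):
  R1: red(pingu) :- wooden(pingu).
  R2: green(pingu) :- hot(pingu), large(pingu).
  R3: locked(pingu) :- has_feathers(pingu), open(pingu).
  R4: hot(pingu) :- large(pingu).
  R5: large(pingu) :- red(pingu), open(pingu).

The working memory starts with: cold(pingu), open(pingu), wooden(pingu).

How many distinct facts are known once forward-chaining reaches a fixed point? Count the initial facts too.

7

Round 1 fires R1, giving red(pingu).
Round 2 fires R5, giving large(pingu).
Round 3 fires R4, giving hot(pingu).
Round 4 fires R2, giving green(pingu).
Closure: {cold(pingu), green(pingu), hot(pingu), large(pingu), open(pingu), red(pingu), wooden(pingu)} — 7 facts.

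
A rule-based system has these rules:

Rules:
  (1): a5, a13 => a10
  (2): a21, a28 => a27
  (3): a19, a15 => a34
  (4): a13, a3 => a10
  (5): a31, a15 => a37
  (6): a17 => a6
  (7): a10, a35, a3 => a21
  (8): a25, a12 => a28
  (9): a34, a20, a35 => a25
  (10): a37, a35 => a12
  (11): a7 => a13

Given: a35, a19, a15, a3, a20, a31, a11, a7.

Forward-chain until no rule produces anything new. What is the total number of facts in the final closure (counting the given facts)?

17

Round 1: (3) [a19, a15 => a34]; (5) [a31, a15 => a37]; (11) [a7 => a13]. Adds a34, a37, a13.
Round 2: (4) [a13, a3 => a10]; (9) [a34, a20, a35 => a25]; (10) [a37, a35 => a12]. Adds a10, a25, a12.
Round 3: (7) [a10, a35, a3 => a21]; (8) [a25, a12 => a28]. Adds a21, a28.
Round 4: (2) [a21, a28 => a27]. Adds a27.
Closure: {a10, a11, a12, a13, a15, a19, a20, a21, a25, a27, a28, a3, a31, a34, a35, a37, a7} — 17 facts.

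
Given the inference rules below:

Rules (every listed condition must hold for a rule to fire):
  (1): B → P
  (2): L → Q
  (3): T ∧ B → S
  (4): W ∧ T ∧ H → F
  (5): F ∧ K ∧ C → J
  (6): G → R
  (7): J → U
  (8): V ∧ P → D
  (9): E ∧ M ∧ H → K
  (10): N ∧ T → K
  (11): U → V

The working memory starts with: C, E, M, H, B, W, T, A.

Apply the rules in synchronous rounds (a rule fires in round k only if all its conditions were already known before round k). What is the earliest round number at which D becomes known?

Round 1 fires (1), (3), (4), (9), giving P, S, F, K.
Round 2 fires (5), giving J.
Round 3 fires (7), giving U.
Round 4 fires (11), giving V.
Round 5 fires (8), giving D.
D first appears in round 5.

5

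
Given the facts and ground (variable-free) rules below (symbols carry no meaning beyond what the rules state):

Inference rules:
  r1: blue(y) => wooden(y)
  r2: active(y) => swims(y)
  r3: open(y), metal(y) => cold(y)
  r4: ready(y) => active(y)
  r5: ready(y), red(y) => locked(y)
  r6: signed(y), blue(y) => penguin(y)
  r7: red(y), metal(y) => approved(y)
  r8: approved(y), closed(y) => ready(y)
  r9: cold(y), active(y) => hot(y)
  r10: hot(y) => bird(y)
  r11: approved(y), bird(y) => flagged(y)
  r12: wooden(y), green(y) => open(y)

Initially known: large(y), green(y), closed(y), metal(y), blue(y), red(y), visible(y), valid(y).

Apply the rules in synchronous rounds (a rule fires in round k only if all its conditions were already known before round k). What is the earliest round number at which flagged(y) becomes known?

6

Round 1 fires r1, r7, giving wooden(y), approved(y).
Round 2 fires r8, r12, giving ready(y), open(y).
Round 3 fires r3, r4, r5, giving cold(y), active(y), locked(y).
Round 4 fires r2, r9, giving swims(y), hot(y).
Round 5 fires r10, giving bird(y).
Round 6 fires r11, giving flagged(y).
flagged(y) first appears in round 6.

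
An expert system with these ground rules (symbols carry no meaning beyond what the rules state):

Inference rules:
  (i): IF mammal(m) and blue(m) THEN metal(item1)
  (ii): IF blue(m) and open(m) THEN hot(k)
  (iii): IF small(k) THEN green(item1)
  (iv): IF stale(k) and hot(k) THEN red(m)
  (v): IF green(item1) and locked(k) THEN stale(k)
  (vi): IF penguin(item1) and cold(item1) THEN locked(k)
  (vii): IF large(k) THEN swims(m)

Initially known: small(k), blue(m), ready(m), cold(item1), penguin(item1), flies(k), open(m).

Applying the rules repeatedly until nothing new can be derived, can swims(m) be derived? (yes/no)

Round 1: (ii) [IF blue(m) and open(m) THEN hot(k)]; (iii) [IF small(k) THEN green(item1)]; (vi) [IF penguin(item1) and cold(item1) THEN locked(k)]. Adds hot(k), green(item1), locked(k).
Round 2: (v) [IF green(item1) and locked(k) THEN stale(k)]. Adds stale(k).
Round 3: (iv) [IF stale(k) and hot(k) THEN red(m)]. Adds red(m).
Fixed point reached. swims(m) is concluded only by (vii); (vii) needs large(k) (never derived).

no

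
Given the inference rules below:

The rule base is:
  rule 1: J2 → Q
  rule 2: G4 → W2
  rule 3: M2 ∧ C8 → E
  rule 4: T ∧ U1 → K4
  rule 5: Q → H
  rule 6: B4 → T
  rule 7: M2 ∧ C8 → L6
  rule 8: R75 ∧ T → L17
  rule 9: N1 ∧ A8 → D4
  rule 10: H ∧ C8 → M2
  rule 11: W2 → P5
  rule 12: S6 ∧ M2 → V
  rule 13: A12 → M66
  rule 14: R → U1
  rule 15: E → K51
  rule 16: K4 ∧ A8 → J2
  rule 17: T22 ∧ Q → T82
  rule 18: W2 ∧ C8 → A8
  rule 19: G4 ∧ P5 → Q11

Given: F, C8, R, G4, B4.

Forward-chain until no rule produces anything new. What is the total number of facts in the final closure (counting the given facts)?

Round 1 fires rule 2, rule 6, rule 14, giving W2, T, U1.
Round 2 fires rule 4, rule 11, rule 18, giving K4, P5, A8.
Round 3 fires rule 16, rule 19, giving J2, Q11.
Round 4 fires rule 1, giving Q.
Round 5 fires rule 5, giving H.
Round 6 fires rule 10, giving M2.
Round 7 fires rule 3, rule 7, giving E, L6.
Round 8 fires rule 15, giving K51.
Closure: {A8, B4, C8, E, F, G4, H, J2, K4, K51, L6, M2, P5, Q, Q11, R, T, U1, W2} — 19 facts.

19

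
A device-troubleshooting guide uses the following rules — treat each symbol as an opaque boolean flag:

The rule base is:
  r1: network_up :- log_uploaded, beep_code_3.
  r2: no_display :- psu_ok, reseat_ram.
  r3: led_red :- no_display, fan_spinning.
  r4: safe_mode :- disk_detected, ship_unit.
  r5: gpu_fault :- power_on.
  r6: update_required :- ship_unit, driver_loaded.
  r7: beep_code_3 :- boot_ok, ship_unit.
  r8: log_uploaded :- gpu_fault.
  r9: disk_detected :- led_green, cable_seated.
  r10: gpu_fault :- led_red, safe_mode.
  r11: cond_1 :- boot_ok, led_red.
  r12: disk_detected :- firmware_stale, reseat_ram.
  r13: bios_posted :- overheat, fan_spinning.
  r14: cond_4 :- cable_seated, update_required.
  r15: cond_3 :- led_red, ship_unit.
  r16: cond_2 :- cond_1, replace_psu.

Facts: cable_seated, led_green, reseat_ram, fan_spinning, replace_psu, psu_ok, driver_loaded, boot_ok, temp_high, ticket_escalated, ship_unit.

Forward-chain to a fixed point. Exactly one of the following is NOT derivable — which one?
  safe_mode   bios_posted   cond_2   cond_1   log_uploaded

bios_posted

Round 1 — r2, r6, r7, r9, derive no_display, update_required, beep_code_3, disk_detected.
Round 2 — r3, r4, r14, derive led_red, safe_mode, cond_4.
Round 3 — r10, r11, r15, derive gpu_fault, cond_1, cond_3.
Round 4 — r8, r16, derive log_uploaded, cond_2.
Round 5 — r1, derive network_up.
Derived: cond_2 (round 4), safe_mode (round 2), log_uploaded (round 4), cond_1 (round 3). bios_posted never appears in any round.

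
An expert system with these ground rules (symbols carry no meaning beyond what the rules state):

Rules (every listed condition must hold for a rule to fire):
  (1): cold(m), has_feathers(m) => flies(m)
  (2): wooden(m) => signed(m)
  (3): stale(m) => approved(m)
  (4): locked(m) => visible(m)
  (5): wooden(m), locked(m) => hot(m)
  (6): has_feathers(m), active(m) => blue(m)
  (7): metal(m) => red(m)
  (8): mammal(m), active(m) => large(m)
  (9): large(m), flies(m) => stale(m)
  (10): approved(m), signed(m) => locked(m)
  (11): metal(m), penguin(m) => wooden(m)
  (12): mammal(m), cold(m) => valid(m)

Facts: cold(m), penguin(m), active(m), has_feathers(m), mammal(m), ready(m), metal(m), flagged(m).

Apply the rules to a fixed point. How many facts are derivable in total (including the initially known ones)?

Round 1 — (1), (6), (7), (8), (11), (12), derive flies(m), blue(m), red(m), large(m), wooden(m), valid(m).
Round 2 — (2), (9), derive signed(m), stale(m).
Round 3 — (3), derive approved(m).
Round 4 — (10), derive locked(m).
Round 5 — (4), (5), derive visible(m), hot(m).
Closure: {active(m), approved(m), blue(m), cold(m), flagged(m), flies(m), has_feathers(m), hot(m), large(m), locked(m), mammal(m), metal(m), penguin(m), ready(m), red(m), signed(m), stale(m), valid(m), visible(m), wooden(m)} — 20 facts.

20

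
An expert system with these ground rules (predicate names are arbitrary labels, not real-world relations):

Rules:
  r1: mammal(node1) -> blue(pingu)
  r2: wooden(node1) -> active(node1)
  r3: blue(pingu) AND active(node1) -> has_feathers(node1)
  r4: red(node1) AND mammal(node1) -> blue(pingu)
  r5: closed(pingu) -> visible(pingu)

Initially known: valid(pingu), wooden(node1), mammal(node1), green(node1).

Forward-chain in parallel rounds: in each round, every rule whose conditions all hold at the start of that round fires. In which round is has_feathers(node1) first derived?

2

Round 1: r1 [mammal(node1) -> blue(pingu)]; r2 [wooden(node1) -> active(node1)]. Adds blue(pingu), active(node1).
Round 2: r3 [blue(pingu) AND active(node1) -> has_feathers(node1)]. Adds has_feathers(node1).
has_feathers(node1) first appears in round 2.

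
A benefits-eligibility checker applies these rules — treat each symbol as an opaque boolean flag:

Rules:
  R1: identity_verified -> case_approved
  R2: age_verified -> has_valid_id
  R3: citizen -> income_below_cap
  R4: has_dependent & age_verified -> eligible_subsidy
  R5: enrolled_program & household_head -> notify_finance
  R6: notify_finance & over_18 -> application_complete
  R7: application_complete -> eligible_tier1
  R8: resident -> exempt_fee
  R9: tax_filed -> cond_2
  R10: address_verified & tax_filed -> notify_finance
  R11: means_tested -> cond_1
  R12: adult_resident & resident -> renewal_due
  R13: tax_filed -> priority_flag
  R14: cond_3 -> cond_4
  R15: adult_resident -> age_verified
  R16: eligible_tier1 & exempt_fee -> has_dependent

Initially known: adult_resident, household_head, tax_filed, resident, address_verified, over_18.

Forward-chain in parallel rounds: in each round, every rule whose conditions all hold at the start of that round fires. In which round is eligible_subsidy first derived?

[1] R8 [resident -> exempt_fee]; R9 [tax_filed -> cond_2]; R10 [address_verified & tax_filed -> notify_finance]; R12 [adult_resident & resident -> renewal_due]; R13 [tax_filed -> priority_flag]; R15 [adult_resident -> age_verified]. ⇒ new: exempt_fee, cond_2, notify_finance, renewal_due, priority_flag, age_verified.
[2] R2 [age_verified -> has_valid_id]; R6 [notify_finance & over_18 -> application_complete]. ⇒ new: has_valid_id, application_complete.
[3] R7 [application_complete -> eligible_tier1]. ⇒ new: eligible_tier1.
[4] R16 [eligible_tier1 & exempt_fee -> has_dependent]. ⇒ new: has_dependent.
[5] R4 [has_dependent & age_verified -> eligible_subsidy]. ⇒ new: eligible_subsidy.
eligible_subsidy first appears in round 5.

5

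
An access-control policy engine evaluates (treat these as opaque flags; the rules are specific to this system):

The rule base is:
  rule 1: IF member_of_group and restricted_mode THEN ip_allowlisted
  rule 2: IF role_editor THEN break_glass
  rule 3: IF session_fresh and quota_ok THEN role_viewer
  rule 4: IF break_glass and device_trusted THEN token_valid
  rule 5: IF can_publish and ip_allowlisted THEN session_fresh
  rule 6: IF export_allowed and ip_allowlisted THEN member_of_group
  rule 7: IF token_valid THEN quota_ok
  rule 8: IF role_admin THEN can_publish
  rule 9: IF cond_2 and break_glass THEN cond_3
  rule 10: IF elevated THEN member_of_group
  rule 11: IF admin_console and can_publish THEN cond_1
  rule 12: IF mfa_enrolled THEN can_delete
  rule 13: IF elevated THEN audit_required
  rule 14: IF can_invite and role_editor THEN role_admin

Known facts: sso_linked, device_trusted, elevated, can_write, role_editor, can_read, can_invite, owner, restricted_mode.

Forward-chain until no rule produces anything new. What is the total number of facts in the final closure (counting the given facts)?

19

[1] rule 2 [IF role_editor THEN break_glass]; rule 10 [IF elevated THEN member_of_group]; rule 13 [IF elevated THEN audit_required]; rule 14 [IF can_invite and role_editor THEN role_admin]. ⇒ new: break_glass, member_of_group, audit_required, role_admin.
[2] rule 1 [IF member_of_group and restricted_mode THEN ip_allowlisted]; rule 4 [IF break_glass and device_trusted THEN token_valid]; rule 8 [IF role_admin THEN can_publish]. ⇒ new: ip_allowlisted, token_valid, can_publish.
[3] rule 5 [IF can_publish and ip_allowlisted THEN session_fresh]; rule 7 [IF token_valid THEN quota_ok]. ⇒ new: session_fresh, quota_ok.
[4] rule 3 [IF session_fresh and quota_ok THEN role_viewer]. ⇒ new: role_viewer.
Closure: {audit_required, break_glass, can_invite, can_publish, can_read, can_write, device_trusted, elevated, ip_allowlisted, member_of_group, owner, quota_ok, restricted_mode, role_admin, role_editor, role_viewer, session_fresh, sso_linked, token_valid} — 19 facts.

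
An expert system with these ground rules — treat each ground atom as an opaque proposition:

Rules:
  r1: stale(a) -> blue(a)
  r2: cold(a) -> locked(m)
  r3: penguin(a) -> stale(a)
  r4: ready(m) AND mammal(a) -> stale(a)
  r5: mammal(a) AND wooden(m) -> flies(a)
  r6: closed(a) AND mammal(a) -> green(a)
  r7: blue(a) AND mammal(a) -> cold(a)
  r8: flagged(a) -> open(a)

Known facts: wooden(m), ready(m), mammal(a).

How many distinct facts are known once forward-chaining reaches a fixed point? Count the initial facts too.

Round 1: r4 [ready(m) AND mammal(a) -> stale(a)]; r5 [mammal(a) AND wooden(m) -> flies(a)]. Adds stale(a), flies(a).
Round 2: r1 [stale(a) -> blue(a)]. Adds blue(a).
Round 3: r7 [blue(a) AND mammal(a) -> cold(a)]. Adds cold(a).
Round 4: r2 [cold(a) -> locked(m)]. Adds locked(m).
Closure: {blue(a), cold(a), flies(a), locked(m), mammal(a), ready(m), stale(a), wooden(m)} — 8 facts.

8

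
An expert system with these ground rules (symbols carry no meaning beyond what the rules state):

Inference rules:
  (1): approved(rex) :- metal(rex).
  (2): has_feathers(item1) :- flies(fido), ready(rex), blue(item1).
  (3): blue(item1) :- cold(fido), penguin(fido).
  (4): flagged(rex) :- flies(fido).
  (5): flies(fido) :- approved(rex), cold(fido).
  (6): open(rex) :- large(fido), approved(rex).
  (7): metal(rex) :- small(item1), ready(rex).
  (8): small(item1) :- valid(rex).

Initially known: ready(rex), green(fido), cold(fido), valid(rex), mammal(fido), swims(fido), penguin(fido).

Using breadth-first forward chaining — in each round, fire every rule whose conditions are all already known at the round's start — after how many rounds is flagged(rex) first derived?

5

Round 1: (3) [blue(item1) :- cold(fido), penguin(fido).]; (8) [small(item1) :- valid(rex).]. Adds blue(item1), small(item1).
Round 2: (7) [metal(rex) :- small(item1), ready(rex).]. Adds metal(rex).
Round 3: (1) [approved(rex) :- metal(rex).]. Adds approved(rex).
Round 4: (5) [flies(fido) :- approved(rex), cold(fido).]. Adds flies(fido).
Round 5: (2) [has_feathers(item1) :- flies(fido), ready(rex), blue(item1).]; (4) [flagged(rex) :- flies(fido).]. Adds has_feathers(item1), flagged(rex).
flagged(rex) first appears in round 5.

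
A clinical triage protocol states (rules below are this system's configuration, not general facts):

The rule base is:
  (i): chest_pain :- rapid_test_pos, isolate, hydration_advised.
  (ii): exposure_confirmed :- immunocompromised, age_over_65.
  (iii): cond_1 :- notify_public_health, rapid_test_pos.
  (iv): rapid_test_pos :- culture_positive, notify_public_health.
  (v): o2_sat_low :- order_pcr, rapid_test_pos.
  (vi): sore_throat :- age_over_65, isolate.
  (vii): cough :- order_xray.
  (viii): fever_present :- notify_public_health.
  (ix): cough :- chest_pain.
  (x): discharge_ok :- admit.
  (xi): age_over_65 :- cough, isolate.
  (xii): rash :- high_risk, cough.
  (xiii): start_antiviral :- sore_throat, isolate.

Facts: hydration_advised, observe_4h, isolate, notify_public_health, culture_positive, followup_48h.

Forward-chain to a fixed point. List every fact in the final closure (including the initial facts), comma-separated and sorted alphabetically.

age_over_65, chest_pain, cond_1, cough, culture_positive, fever_present, followup_48h, hydration_advised, isolate, notify_public_health, observe_4h, rapid_test_pos, sore_throat, start_antiviral

Round 1: (iv) [rapid_test_pos :- culture_positive, notify_public_health.]; (viii) [fever_present :- notify_public_health.]. Adds rapid_test_pos, fever_present.
Round 2: (i) [chest_pain :- rapid_test_pos, isolate, hydration_advised.]; (iii) [cond_1 :- notify_public_health, rapid_test_pos.]. Adds chest_pain, cond_1.
Round 3: (ix) [cough :- chest_pain.]. Adds cough.
Round 4: (xi) [age_over_65 :- cough, isolate.]. Adds age_over_65.
Round 5: (vi) [sore_throat :- age_over_65, isolate.]. Adds sore_throat.
Round 6: (xiii) [start_antiviral :- sore_throat, isolate.]. Adds start_antiviral.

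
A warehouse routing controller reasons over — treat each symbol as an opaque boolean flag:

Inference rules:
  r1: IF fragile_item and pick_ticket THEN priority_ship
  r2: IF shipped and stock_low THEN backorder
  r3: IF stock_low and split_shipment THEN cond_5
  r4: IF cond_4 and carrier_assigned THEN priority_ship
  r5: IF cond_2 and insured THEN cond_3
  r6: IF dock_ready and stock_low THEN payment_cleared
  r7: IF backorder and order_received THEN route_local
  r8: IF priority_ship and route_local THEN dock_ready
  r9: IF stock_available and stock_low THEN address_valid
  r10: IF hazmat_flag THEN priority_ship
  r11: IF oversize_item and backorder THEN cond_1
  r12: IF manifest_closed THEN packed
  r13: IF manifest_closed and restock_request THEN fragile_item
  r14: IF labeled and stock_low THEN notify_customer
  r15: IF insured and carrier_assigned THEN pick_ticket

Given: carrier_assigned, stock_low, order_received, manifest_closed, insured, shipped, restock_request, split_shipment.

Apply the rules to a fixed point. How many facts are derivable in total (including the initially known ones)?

Round 1: r2 [IF shipped and stock_low THEN backorder]; r3 [IF stock_low and split_shipment THEN cond_5]; r12 [IF manifest_closed THEN packed]; r13 [IF manifest_closed and restock_request THEN fragile_item]; r15 [IF insured and carrier_assigned THEN pick_ticket]. New: backorder, cond_5, packed, fragile_item, pick_ticket.
Round 2: r1 [IF fragile_item and pick_ticket THEN priority_ship]; r7 [IF backorder and order_received THEN route_local]. New: priority_ship, route_local.
Round 3: r8 [IF priority_ship and route_local THEN dock_ready]. New: dock_ready.
Round 4: r6 [IF dock_ready and stock_low THEN payment_cleared]. New: payment_cleared.
Closure: {backorder, carrier_assigned, cond_5, dock_ready, fragile_item, insured, manifest_closed, order_received, packed, payment_cleared, pick_ticket, priority_ship, restock_request, route_local, shipped, split_shipment, stock_low} — 17 facts.

17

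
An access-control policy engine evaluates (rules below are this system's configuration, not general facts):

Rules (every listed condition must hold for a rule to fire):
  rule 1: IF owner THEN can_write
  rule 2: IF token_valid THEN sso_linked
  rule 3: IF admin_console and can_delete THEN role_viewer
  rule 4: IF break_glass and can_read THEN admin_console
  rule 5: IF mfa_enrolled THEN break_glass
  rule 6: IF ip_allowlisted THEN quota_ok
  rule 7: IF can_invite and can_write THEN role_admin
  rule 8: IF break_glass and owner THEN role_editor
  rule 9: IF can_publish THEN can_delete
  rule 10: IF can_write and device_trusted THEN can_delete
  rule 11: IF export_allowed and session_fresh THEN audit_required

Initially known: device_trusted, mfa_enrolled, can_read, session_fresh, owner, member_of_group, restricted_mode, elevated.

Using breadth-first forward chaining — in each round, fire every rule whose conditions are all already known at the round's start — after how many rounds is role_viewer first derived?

3

Round 1: rule 1 [IF owner THEN can_write]; rule 5 [IF mfa_enrolled THEN break_glass]. New: can_write, break_glass.
Round 2: rule 4 [IF break_glass and can_read THEN admin_console]; rule 8 [IF break_glass and owner THEN role_editor]; rule 10 [IF can_write and device_trusted THEN can_delete]. New: admin_console, role_editor, can_delete.
Round 3: rule 3 [IF admin_console and can_delete THEN role_viewer]. New: role_viewer.
role_viewer first appears in round 3.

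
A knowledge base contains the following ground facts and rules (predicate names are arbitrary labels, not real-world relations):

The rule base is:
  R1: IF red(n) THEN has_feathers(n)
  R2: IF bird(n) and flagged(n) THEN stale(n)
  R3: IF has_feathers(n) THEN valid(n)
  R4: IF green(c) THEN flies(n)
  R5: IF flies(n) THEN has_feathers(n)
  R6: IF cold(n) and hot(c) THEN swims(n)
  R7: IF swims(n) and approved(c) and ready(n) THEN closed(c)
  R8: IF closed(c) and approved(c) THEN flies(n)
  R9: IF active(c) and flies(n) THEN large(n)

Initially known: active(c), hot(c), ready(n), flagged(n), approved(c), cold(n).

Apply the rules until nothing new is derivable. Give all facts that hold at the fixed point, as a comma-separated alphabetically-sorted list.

Round 1 — R6, derive swims(n).
Round 2 — R7, derive closed(c).
Round 3 — R8, derive flies(n).
Round 4 — R5, R9, derive has_feathers(n), large(n).
Round 5 — R3, derive valid(n).

active(c), approved(c), closed(c), cold(n), flagged(n), flies(n), has_feathers(n), hot(c), large(n), ready(n), swims(n), valid(n)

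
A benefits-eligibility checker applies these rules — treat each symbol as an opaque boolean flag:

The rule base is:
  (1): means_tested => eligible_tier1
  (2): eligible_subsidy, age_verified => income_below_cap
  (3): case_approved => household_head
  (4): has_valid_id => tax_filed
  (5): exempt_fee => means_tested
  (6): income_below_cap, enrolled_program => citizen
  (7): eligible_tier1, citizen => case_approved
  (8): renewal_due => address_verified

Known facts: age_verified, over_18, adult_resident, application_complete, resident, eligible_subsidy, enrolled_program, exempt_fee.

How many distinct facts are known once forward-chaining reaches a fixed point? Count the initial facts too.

Round 1 — (2), (5), derive income_below_cap, means_tested.
Round 2 — (1), (6), derive eligible_tier1, citizen.
Round 3 — (7), derive case_approved.
Round 4 — (3), derive household_head.
Closure: {adult_resident, age_verified, application_complete, case_approved, citizen, eligible_subsidy, eligible_tier1, enrolled_program, exempt_fee, household_head, income_below_cap, means_tested, over_18, resident} — 14 facts.

14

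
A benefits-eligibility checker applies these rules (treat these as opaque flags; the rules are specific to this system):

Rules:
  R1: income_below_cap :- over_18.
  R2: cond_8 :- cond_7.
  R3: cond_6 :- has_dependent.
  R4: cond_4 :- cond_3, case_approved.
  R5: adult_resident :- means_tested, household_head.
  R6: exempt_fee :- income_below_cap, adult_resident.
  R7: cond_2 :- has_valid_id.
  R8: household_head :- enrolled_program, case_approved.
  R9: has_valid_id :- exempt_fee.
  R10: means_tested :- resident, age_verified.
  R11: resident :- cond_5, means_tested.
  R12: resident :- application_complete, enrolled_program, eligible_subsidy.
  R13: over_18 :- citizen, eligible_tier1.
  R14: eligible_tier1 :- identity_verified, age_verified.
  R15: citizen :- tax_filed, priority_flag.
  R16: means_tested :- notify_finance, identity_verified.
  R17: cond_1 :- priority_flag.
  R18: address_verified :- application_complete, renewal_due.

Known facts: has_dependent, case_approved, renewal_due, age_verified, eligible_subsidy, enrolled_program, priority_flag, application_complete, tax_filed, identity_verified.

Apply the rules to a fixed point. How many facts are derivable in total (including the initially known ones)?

Round 1 fires R3, R8, R12, R14, R15, R17, R18, giving cond_6, household_head, resident, eligible_tier1, citizen, cond_1, address_verified.
Round 2 fires R10, R13, giving means_tested, over_18.
Round 3 fires R1, R5, giving income_below_cap, adult_resident.
Round 4 fires R6, giving exempt_fee.
Round 5 fires R9, giving has_valid_id.
Round 6 fires R7, giving cond_2.
Closure: {address_verified, adult_resident, age_verified, application_complete, case_approved, citizen, cond_1, cond_2, cond_6, eligible_subsidy, eligible_tier1, enrolled_program, exempt_fee, has_dependent, has_valid_id, household_head, identity_verified, income_below_cap, means_tested, over_18, priority_flag, renewal_due, resident, tax_filed} — 24 facts.

24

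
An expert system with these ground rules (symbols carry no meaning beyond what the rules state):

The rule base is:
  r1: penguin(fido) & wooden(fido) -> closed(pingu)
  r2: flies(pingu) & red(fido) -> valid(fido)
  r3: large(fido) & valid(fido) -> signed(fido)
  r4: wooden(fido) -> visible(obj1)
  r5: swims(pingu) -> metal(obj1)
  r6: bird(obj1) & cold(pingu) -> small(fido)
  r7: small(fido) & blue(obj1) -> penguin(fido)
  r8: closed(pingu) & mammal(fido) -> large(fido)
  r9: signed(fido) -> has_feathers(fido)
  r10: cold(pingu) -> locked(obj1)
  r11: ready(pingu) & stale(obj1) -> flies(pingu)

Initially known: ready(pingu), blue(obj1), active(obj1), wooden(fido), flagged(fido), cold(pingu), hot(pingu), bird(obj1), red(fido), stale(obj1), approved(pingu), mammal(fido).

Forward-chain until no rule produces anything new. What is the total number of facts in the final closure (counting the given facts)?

Round 1: r4 [wooden(fido) -> visible(obj1)]; r6 [bird(obj1) & cold(pingu) -> small(fido)]; r10 [cold(pingu) -> locked(obj1)]; r11 [ready(pingu) & stale(obj1) -> flies(pingu)]. New: visible(obj1), small(fido), locked(obj1), flies(pingu).
Round 2: r2 [flies(pingu) & red(fido) -> valid(fido)]; r7 [small(fido) & blue(obj1) -> penguin(fido)]. New: valid(fido), penguin(fido).
Round 3: r1 [penguin(fido) & wooden(fido) -> closed(pingu)]. New: closed(pingu).
Round 4: r8 [closed(pingu) & mammal(fido) -> large(fido)]. New: large(fido).
Round 5: r3 [large(fido) & valid(fido) -> signed(fido)]. New: signed(fido).
Round 6: r9 [signed(fido) -> has_feathers(fido)]. New: has_feathers(fido).
Closure: {active(obj1), approved(pingu), bird(obj1), blue(obj1), closed(pingu), cold(pingu), flagged(fido), flies(pingu), has_feathers(fido), hot(pingu), large(fido), locked(obj1), mammal(fido), penguin(fido), ready(pingu), red(fido), signed(fido), small(fido), stale(obj1), valid(fido), visible(obj1), wooden(fido)} — 22 facts.

22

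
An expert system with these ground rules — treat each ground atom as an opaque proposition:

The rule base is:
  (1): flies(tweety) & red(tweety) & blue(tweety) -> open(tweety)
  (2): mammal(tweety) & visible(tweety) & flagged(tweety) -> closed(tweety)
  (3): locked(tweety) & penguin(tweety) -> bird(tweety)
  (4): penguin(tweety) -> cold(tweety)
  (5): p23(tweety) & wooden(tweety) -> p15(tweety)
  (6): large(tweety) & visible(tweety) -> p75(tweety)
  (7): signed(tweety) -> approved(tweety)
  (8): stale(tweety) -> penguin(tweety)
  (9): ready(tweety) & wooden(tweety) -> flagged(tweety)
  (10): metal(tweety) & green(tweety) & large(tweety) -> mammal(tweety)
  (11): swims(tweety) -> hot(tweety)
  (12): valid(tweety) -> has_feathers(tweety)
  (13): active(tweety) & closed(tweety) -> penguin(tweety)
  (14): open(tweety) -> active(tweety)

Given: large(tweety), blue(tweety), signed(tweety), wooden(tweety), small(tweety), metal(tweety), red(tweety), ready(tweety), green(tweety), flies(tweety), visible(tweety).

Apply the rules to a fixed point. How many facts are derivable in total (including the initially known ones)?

20

[1] (1) [flies(tweety) & red(tweety) & blue(tweety) -> open(tweety)]; (6) [large(tweety) & visible(tweety) -> p75(tweety)]; (7) [signed(tweety) -> approved(tweety)]; (9) [ready(tweety) & wooden(tweety) -> flagged(tweety)]; (10) [metal(tweety) & green(tweety) & large(tweety) -> mammal(tweety)]. ⇒ new: open(tweety), p75(tweety), approved(tweety), flagged(tweety), mammal(tweety).
[2] (2) [mammal(tweety) & visible(tweety) & flagged(tweety) -> closed(tweety)]; (14) [open(tweety) -> active(tweety)]. ⇒ new: closed(tweety), active(tweety).
[3] (13) [active(tweety) & closed(tweety) -> penguin(tweety)]. ⇒ new: penguin(tweety).
[4] (4) [penguin(tweety) -> cold(tweety)]. ⇒ new: cold(tweety).
Closure: {active(tweety), approved(tweety), blue(tweety), closed(tweety), cold(tweety), flagged(tweety), flies(tweety), green(tweety), large(tweety), mammal(tweety), metal(tweety), open(tweety), p75(tweety), penguin(tweety), ready(tweety), red(tweety), signed(tweety), small(tweety), visible(tweety), wooden(tweety)} — 20 facts.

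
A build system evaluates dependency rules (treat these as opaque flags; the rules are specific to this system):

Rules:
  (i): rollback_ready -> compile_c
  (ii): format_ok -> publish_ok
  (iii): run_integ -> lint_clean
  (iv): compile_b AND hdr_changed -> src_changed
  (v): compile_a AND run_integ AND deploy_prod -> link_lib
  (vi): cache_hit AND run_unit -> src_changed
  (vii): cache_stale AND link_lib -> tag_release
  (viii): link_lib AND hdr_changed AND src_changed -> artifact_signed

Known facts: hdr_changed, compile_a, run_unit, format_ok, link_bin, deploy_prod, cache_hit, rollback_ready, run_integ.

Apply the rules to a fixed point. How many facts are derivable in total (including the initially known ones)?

Round 1: (i) [rollback_ready -> compile_c]; (ii) [format_ok -> publish_ok]; (iii) [run_integ -> lint_clean]; (v) [compile_a AND run_integ AND deploy_prod -> link_lib]; (vi) [cache_hit AND run_unit -> src_changed]. Adds compile_c, publish_ok, lint_clean, link_lib, src_changed.
Round 2: (viii) [link_lib AND hdr_changed AND src_changed -> artifact_signed]. Adds artifact_signed.
Closure: {artifact_signed, cache_hit, compile_a, compile_c, deploy_prod, format_ok, hdr_changed, link_bin, link_lib, lint_clean, publish_ok, rollback_ready, run_integ, run_unit, src_changed} — 15 facts.

15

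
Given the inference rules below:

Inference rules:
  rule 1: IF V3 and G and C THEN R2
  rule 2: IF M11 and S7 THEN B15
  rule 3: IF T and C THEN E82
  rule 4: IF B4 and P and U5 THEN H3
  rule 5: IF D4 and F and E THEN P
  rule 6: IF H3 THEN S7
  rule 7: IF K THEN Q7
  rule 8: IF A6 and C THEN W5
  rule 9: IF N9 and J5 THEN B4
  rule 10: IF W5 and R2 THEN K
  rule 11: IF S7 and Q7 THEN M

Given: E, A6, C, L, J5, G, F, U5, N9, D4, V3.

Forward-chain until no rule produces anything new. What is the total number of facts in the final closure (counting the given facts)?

20

Round 1: rule 1 [IF V3 and G and C THEN R2]; rule 5 [IF D4 and F and E THEN P]; rule 8 [IF A6 and C THEN W5]; rule 9 [IF N9 and J5 THEN B4]. New: R2, P, W5, B4.
Round 2: rule 4 [IF B4 and P and U5 THEN H3]; rule 10 [IF W5 and R2 THEN K]. New: H3, K.
Round 3: rule 6 [IF H3 THEN S7]; rule 7 [IF K THEN Q7]. New: S7, Q7.
Round 4: rule 11 [IF S7 and Q7 THEN M]. New: M.
Closure: {A6, B4, C, D4, E, F, G, H3, J5, K, L, M, N9, P, Q7, R2, S7, U5, V3, W5} — 20 facts.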